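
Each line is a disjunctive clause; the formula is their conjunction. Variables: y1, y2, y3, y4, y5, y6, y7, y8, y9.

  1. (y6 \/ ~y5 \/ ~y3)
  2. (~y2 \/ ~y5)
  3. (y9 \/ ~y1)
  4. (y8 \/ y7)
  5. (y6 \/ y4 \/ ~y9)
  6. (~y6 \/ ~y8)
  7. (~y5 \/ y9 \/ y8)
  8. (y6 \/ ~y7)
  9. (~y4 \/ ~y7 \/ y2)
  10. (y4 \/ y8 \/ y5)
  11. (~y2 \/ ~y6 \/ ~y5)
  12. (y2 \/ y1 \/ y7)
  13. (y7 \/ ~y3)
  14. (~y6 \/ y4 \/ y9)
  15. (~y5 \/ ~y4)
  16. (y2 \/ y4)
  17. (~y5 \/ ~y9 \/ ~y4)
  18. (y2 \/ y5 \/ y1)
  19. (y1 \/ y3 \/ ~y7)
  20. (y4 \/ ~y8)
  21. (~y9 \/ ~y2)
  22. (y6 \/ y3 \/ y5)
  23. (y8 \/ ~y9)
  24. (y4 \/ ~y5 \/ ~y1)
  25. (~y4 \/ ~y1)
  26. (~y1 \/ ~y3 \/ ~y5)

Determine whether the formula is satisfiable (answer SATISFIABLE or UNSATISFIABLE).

Try y1 = False.
For the remaining variables, y2 = True, y3 = True, y4 = True, y5 = False, y6 = True, y7 = True, y8 = False, y9 = False works.
So y1=False, y2=True, y3=True, y4=True, y5=False, y6=True, y7=True, y8=False, y9=False is a satisfying assignment.

SATISFIABLE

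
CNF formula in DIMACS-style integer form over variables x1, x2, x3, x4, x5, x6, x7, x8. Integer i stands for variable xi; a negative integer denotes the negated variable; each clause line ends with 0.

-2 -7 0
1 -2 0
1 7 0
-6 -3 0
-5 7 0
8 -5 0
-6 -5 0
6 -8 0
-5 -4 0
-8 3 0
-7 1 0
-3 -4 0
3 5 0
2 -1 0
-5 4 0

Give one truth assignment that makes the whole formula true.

Try x1 = True.
  then x2 is forced to True.
  then x7 is forced to False.
  then x5 is forced to False.
  then x3 is forced to True.
  then x6 is forced to False.
  then x8 is forced to False.
  then x4 is forced to False.

x1 = True, x2 = True, x3 = True, x4 = False, x5 = False, x6 = False, x7 = False, x8 = False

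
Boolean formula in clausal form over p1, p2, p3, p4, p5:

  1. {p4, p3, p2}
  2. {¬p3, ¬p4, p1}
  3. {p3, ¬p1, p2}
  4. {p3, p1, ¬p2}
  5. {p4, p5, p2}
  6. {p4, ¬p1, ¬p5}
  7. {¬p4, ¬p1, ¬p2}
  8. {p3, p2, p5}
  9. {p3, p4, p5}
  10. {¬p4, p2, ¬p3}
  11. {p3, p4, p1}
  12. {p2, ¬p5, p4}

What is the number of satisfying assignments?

4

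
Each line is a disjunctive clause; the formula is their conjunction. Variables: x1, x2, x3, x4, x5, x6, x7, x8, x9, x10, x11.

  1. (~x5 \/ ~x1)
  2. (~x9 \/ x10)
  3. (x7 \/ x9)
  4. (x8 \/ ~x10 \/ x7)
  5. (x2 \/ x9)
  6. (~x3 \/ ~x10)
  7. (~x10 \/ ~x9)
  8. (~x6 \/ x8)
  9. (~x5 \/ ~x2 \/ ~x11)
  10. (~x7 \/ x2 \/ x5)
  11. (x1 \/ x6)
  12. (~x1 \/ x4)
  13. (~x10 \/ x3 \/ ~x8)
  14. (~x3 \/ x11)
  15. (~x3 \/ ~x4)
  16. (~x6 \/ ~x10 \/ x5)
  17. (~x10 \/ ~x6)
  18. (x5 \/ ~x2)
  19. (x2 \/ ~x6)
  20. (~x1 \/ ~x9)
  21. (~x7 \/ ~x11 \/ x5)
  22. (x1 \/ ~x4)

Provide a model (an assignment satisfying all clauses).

Set x1 = False and propagate.
  then x6 is forced to True.
  then x8 is forced to True.
  then x10 is forced to False.
  then x9 is forced to False.
  then x7 is forced to True.
  then x2 is forced to True.
  then x5 is forced to True.
  then x11 is forced to False.
  then x3 is forced to False.
  then x4 is forced to False.
Every clause has at least one true literal under this assignment.

x1 = False, x2 = True, x3 = False, x4 = False, x5 = True, x6 = True, x7 = True, x8 = True, x9 = False, x10 = False, x11 = False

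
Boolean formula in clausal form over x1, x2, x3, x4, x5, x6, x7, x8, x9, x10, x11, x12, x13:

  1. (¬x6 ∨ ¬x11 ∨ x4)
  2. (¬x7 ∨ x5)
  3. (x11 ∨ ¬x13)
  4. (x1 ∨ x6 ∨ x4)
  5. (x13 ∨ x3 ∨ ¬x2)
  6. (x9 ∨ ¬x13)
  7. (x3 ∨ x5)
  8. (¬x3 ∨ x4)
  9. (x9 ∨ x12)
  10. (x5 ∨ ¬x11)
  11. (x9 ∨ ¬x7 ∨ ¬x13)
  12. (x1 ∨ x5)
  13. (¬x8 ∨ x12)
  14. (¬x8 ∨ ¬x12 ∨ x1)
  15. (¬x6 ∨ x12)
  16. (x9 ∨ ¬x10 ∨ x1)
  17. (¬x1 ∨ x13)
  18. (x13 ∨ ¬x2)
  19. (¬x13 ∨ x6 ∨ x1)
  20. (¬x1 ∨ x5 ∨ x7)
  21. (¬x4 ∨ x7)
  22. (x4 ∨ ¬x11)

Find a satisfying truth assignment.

Pure literal: x5 appears only positively; assign x5 = True.
Pure literal: x9 appears only positively; assign x9 = True.
Set x1 = True and propagate.
  then x13 is forced to True.
  then x11 is forced to True.
  then x4 is forced to True.
  then x7 is forced to True.
Try x6 = True.
  then x12 is forced to True.
x2, x3, x8, x10 are now unconstrained; take x2 = True, x3 = True, x8 = True, x10 = False.

x1=T  x2=T  x3=T  x4=T  x5=T  x6=T  x7=T  x8=T  x9=T  x10=F  x11=T  x12=T  x13=T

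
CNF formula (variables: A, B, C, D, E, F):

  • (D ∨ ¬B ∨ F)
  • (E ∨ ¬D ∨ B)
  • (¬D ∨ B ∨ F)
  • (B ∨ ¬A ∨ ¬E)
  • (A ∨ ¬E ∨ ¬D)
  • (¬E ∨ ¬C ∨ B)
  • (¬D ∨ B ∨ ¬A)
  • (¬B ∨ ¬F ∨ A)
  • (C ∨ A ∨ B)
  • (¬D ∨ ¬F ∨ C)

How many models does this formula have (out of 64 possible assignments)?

18

Split on B, then D.
  B=T, D=T: 8 of the 16 assignments to (A,C,E,F) work.
  B=T, D=F: remaining (A,C,E,F) ∈ {(T,F,F,T); (T,F,T,T); (T,T,F,T); (T,T,T,T)} — 4.
  B=F, D=T: a clause becomes empty — 0.
  B=F, D=F: F free; 3 ways for (A,C,E) × 2^1 = 6.
Total: 8 + 4 + 0 + 6 = 18.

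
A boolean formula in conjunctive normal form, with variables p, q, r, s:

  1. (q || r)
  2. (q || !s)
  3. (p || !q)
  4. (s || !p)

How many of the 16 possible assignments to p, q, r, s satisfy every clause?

3

The models are:
  p=0 q=0 r=1 s=0
  p=1 q=1 r=0 s=1
  p=1 q=1 r=1 s=1
That's 3 in total.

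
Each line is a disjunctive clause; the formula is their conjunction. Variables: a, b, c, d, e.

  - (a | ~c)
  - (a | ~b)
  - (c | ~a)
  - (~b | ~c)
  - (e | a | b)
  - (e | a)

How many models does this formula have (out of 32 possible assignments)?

The models are:
  a=0 b=0 c=0 d=0 e=1
  a=0 b=0 c=0 d=1 e=1
  a=1 b=0 c=1 d=0 e=0
  a=1 b=0 c=1 d=0 e=1
  a=1 b=0 c=1 d=1 e=0
  a=1 b=0 c=1 d=1 e=1
That's 6 in total.

6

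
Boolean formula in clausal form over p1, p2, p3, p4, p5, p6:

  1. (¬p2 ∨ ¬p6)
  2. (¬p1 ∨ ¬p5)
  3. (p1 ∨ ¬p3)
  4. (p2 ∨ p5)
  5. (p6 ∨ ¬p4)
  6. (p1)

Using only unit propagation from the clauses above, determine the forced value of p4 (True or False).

(p1) stands alone — p1 = True.
(¬p5 ∨ ¬p1): since p1 = True, the clause reduces to (¬p5). p5 = False.
(p5 ∨ p2) with p5 = False leaves only p2, so p2 = True.
From (¬p2 ∨ ¬p6) and p2 = True: p6 = False.
(p6 ∨ ¬p4) with p6 = False leaves only ¬p4, so p4 = False.

False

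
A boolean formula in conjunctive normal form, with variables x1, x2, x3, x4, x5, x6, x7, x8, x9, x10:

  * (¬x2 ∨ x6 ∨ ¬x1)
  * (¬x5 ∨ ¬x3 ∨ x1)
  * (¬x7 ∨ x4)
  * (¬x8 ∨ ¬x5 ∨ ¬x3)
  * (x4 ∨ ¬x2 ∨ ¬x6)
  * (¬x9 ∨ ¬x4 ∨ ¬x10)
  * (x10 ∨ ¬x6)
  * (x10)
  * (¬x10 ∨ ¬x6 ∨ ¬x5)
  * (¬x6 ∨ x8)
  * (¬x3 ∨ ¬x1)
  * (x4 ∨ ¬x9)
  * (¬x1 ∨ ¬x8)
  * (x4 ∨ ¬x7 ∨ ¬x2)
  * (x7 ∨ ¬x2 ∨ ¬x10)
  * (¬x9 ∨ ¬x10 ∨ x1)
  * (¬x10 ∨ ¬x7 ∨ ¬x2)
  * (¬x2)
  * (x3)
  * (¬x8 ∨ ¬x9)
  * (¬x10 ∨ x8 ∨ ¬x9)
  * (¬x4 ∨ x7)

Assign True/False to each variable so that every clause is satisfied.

x1 = False, x2 = False, x3 = True, x4 = True, x5 = False, x6 = False, x7 = True, x8 = False, x9 = False, x10 = True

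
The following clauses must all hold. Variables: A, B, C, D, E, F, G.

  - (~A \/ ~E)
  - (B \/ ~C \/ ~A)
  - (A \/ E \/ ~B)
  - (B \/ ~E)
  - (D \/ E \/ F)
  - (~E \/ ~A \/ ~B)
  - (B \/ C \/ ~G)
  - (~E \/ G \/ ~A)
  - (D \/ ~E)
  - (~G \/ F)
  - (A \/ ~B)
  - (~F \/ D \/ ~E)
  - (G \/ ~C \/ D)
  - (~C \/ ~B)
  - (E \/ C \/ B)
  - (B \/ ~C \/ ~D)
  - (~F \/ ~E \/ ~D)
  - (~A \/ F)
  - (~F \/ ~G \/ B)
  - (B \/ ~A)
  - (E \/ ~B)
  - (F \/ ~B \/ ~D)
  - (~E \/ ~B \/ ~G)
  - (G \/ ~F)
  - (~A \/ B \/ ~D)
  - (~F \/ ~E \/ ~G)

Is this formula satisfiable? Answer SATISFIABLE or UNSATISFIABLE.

B = True:
  propagation gives A=True, E=False; an empty clause results — contradiction.
B = False:
  propagation gives E=False, C=True, A=False, D=False; an empty clause results — contradiction.
Every branch closes, so no satisfying assignment exists.

UNSATISFIABLE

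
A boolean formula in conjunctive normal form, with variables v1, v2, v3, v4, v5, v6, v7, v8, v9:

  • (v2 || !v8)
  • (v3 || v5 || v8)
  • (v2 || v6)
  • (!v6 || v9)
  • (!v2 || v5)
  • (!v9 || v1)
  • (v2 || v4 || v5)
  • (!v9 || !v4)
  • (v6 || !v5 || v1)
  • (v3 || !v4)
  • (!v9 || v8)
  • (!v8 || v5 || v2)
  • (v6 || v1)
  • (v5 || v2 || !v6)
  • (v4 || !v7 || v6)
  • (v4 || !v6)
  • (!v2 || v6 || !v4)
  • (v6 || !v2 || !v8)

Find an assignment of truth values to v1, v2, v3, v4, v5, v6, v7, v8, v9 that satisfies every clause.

v1 = 1, v2 = 1, v3 = 0, v4 = 0, v5 = 1, v6 = 0, v7 = 0, v8 = 0, v9 = 0

Pure literal: v1 appears only positively; assign v1 = True.
v7 occurs only negated in the remaining clauses — set v7 = False.
Try v2 = True.
  then v5 is forced to True.
Set v3 = False and propagate.
  then v4 is forced to False.
  then v6 is forced to False.
  then v8 is forced to False.
  then v9 is forced to False.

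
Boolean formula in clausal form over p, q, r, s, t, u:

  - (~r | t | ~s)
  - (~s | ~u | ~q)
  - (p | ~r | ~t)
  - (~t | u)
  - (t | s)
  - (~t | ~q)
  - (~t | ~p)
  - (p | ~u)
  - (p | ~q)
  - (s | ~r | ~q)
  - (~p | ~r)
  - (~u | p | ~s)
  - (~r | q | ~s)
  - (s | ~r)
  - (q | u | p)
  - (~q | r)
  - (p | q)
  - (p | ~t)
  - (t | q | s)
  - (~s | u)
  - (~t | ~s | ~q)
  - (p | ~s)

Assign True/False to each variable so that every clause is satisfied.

Branch on p: take p = True.
  then t is forced to False.
  then s is forced to True.
  then r is forced to False.
  then q is forced to False.
  then u is forced to True.
Check each clause:
  1. (~s | t | ~r) — ~r is true.
  2. (~q | ~u | ~s) — ~q is true.
  3. (p | ~t | ~r) — p is true.
  4. (u | ~t) — ~t is true.
  5. (s | t) — s is true.
  6. (~q | ~t) — ~t is true.
  7. (~p | ~t) — ~t is true.
  8. (p | ~u) — p is true.
  9. (~q | p) — p is true.
  10. (~q | s | ~r) — s is true.
  11. (~p | ~r) — ~r is true.
  12. (~u | ~s | p) — p is true.
  13. (~s | ~r | q) — ~r is true.
  14. (~r | s) — s is true.
  15. (q | u | p) — p is true.
  16. (r | ~q) — ~q is true.
  17. (q | p) — p is true.
  18. (p | ~t) — p is true.
  19. (q | s | t) — s is true.
  20. (~s | u) — u is true.
  21. (~t | ~s | ~q) — ~t is true.
  22. (~s | p) — p is true.

p=T, q=F, r=F, s=T, t=F, u=T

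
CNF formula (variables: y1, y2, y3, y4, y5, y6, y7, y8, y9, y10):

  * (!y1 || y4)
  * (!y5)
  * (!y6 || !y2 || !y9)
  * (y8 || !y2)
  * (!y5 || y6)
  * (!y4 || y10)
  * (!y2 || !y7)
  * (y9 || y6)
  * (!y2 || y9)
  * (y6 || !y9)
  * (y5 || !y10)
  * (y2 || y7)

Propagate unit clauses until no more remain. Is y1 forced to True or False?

False

(!y5) stands alone — y5 = False.
From (y5 || !y10) and y5 = False: y10 = False.
From (y10 || !y4) and y10 = False: y4 = False.
In (!y1 || y4), y4 is now false; !y1 must hold, so y1 = False.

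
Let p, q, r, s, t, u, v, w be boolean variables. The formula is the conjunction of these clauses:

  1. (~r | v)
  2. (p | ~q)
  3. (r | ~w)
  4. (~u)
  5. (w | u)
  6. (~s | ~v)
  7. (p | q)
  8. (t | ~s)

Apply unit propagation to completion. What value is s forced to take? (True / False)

False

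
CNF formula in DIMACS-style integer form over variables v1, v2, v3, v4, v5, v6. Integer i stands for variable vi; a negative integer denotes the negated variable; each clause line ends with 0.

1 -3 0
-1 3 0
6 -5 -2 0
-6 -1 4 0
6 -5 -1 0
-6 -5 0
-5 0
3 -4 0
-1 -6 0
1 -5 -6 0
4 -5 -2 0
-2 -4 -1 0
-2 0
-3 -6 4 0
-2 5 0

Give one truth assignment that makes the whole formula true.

v1 = F, v2 = F, v3 = F, v4 = F, v5 = F, v6 = T

Check each clause:
  1. (NOT v3 OR v1) — NOT v3 is true.
  2. (NOT v1 OR v3) — NOT v1 is true.
  3. (NOT v5 OR NOT v2 OR v6) — NOT v5 is true.
  4. (v4 OR NOT v6 OR NOT v1) — NOT v1 is true.
  5. (v6 OR NOT v5 OR NOT v1) — NOT v5 is true.
  6. (NOT v5 OR NOT v6) — NOT v5 is true.
  7. (NOT v5) — NOT v5 is true.
  8. (NOT v4 OR v3) — NOT v4 is true.
  9. (NOT v1 OR NOT v6) — NOT v1 is true.
  10. (v1 OR NOT v5 OR NOT v6) — NOT v5 is true.
  11. (NOT v2 OR v4 OR NOT v5) — NOT v5 is true.
  12. (NOT v1 OR NOT v4 OR NOT v2) — NOT v4 is true.
  13. (NOT v2) — NOT v2 is true.
  14. (NOT v3 OR v4 OR NOT v6) — NOT v3 is true.
  15. (v5 OR NOT v2) — NOT v2 is true.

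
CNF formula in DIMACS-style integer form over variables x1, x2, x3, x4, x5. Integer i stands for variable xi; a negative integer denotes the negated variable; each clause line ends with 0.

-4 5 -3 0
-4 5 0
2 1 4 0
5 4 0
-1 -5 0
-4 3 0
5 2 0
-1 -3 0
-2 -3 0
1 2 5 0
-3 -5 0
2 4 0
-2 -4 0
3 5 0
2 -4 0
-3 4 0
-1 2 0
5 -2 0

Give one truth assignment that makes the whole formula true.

x1 = F, x2 = T, x3 = F, x4 = F, x5 = T

Try x1 = False.
Branch on x2: take x2 = True.
  then x3 is forced to False.
  then x4 is forced to False.
  then x5 is forced to True.
Every clause has at least one true literal under this assignment.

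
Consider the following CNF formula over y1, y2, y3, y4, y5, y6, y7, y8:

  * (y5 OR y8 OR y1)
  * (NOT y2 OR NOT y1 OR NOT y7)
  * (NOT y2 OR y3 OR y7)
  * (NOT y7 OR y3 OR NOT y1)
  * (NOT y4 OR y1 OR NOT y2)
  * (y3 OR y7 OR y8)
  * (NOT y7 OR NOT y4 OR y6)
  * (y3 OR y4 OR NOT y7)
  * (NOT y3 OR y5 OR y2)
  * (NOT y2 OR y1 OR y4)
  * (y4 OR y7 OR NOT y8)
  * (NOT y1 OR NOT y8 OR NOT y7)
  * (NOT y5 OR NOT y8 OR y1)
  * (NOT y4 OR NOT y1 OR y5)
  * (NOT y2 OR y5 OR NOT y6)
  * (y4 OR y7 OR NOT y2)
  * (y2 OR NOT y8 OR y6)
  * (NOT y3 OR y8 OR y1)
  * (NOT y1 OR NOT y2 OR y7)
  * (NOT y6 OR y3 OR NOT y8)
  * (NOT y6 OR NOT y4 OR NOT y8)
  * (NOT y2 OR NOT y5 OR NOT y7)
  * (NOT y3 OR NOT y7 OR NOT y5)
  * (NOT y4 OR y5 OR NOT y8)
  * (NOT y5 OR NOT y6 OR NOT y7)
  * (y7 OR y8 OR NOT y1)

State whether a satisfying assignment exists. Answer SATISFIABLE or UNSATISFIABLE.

UNSATISFIABLE

y7 = True:
  y1 = True:
    propagation gives y2=False, y3=True, y5=True; an empty clause results — contradiction.
  y1 = False:
    y5 = True:
      propagation gives y8=False, y3=False, y4=True; contradiction.
    y5 = False:
      propagation gives y8=True, y4=False, y3=True; contradiction.
y7 = False:
  y8 = True:
    propagation gives y4=True, y6=False, y2=True, y3=True; an empty clause results — contradiction.
  y8 = False:
    propagation gives y3=True, y1=True; an empty clause results — contradiction.
Every branch closes, so no satisfying assignment exists.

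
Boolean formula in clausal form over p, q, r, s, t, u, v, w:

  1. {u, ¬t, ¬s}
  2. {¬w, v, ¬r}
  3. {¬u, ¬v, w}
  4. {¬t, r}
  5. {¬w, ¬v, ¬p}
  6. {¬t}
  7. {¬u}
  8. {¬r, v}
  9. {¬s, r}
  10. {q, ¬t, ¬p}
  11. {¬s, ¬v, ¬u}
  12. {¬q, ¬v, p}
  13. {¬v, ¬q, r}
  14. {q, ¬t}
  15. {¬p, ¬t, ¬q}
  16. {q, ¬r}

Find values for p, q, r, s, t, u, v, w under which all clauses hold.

p = 1, q = 0, r = 0, s = 0, t = 0, u = 0, v = 1, w = 0

Unit propagation: (¬t) forces t = False.
Unit propagation: (¬u) forces u = False.
Pure literal: s appears only negated; assign s = False.
Pure literal: w appears only negated; assign w = False.
Set p = True and propagate.
For the remaining variables, q = False, r = False, v = True works.
Check each clause:
  1. {u, ¬t, ¬s} — ¬t is true.
  2. {v, ¬r, ¬w} — ¬w is true.
  3. {¬v, w, ¬u} — ¬u is true.
  4. {¬t, r} — ¬t is true.
  5. {¬v, ¬w, ¬p} — ¬w is true.
  6. {¬t} — ¬t is true.
  7. {¬u} — ¬u is true.
  8. {¬r, v} — ¬r is true.
  9. {¬s, r} — ¬s is true.
  10. {¬t, q, ¬p} — ¬t is true.
  11. {¬v, ¬s, ¬u} — ¬u is true.
  12. {¬q, ¬v, p} — p is true.
  13. {¬v, r, ¬q} — ¬q is true.
  14. {¬t, q} — ¬t is true.
  15. {¬t, ¬p, ¬q} — ¬t is true.
  16. {q, ¬r} — ¬r is true.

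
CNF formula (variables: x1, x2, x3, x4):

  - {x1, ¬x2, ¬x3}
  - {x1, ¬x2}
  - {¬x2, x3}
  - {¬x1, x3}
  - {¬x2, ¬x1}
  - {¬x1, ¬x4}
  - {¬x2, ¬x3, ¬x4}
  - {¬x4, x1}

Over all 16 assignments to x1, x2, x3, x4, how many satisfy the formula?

The models are:
  x1=0 x2=0 x3=0 x4=0
  x1=0 x2=0 x3=1 x4=0
  x1=1 x2=0 x3=1 x4=0
That's 3 in total.

3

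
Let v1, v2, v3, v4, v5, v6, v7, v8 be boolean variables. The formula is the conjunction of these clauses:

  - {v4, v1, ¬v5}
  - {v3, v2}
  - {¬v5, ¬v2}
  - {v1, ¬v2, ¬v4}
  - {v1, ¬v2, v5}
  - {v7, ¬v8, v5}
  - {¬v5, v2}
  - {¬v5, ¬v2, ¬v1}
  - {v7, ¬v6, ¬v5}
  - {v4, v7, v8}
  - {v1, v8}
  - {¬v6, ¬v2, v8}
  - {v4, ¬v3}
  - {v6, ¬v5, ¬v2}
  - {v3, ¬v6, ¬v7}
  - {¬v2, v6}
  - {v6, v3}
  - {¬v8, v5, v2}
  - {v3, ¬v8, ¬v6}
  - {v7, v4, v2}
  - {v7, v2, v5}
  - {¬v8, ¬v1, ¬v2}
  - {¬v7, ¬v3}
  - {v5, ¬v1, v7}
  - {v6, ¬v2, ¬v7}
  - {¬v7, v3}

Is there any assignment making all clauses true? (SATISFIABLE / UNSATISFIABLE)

UNSATISFIABLE

v2 = True:
  propagation gives v5=False, v1=True, v6=True, v8=True; an empty clause results — contradiction.
v2 = False:
  propagation gives v3=True, v5=False, v4=True, v8=False; an empty clause results — contradiction.
Every branch closes, so no satisfying assignment exists.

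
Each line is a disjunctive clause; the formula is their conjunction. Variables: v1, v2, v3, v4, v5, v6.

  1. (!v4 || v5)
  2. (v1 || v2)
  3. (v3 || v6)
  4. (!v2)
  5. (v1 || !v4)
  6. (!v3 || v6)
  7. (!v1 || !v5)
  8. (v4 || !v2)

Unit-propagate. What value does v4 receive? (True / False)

False

Unit clause (!v2) sets v2 = False.
(v2 || v1) with v2 = False leaves only v1, so v1 = True.
From (!v5 || !v1) and v1 = True: v5 = False.
In (!v4 || v5), v5 is now false; !v4 must hold, so v4 = False.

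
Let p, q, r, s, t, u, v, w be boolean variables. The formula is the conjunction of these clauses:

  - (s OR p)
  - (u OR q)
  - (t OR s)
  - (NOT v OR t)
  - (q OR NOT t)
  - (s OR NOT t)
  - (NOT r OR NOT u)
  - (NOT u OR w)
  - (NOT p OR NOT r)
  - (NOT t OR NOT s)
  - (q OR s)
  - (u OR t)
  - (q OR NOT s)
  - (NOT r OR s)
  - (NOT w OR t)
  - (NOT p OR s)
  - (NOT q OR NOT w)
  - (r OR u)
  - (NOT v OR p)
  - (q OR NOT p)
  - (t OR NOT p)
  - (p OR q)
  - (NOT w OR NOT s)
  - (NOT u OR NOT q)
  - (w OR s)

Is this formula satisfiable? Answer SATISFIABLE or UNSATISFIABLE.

s = True:
  propagation gives t=False, v=False, u=True, r=False; an empty clause results — contradiction.
s = False:
  propagation gives p=True; an empty clause results — contradiction.
Every branch closes, so no satisfying assignment exists.

UNSATISFIABLE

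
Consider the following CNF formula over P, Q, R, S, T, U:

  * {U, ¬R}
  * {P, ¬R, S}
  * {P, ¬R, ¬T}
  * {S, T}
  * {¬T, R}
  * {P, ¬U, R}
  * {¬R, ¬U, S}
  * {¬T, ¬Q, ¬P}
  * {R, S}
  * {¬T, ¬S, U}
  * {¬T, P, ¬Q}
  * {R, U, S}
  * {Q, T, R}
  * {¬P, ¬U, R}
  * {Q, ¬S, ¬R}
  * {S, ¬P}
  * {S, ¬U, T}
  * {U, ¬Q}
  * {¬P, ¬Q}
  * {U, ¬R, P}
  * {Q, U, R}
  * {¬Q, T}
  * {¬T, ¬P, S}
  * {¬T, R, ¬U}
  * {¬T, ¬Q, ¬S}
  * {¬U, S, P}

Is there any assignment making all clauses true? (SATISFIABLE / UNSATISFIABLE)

R = True:
  propagation gives U=True, S=True, Q=True, P=False; an empty clause results — contradiction.
R = False:
  propagation gives T=False, S=True, Q=True; an empty clause results — contradiction.
Every branch closes, so no satisfying assignment exists.

UNSATISFIABLE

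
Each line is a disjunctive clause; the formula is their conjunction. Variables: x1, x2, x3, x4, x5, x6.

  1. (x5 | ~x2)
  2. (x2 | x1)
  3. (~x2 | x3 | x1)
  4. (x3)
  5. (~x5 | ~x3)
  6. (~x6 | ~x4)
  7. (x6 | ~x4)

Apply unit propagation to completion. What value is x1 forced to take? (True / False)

True

Unit clause (x3) sets x3 = True.
In (~x3 | ~x5), ~x3 is now false; ~x5 must hold, so x5 = False.
(x5 | ~x2): since x5 = False, the clause reduces to (~x2). x2 = False.
(x2 | x1): since x2 = False, the clause reduces to (x1). x1 = True.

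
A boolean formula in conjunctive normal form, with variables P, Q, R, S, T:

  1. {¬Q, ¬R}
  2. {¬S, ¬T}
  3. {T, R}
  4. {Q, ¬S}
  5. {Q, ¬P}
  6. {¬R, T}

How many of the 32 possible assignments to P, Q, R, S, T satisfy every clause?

The models are:
  P=F Q=F R=F S=F T=T
  P=F Q=F R=T S=F T=T
  P=F Q=T R=F S=F T=T
  P=T Q=T R=F S=F T=T
Count: 4.

4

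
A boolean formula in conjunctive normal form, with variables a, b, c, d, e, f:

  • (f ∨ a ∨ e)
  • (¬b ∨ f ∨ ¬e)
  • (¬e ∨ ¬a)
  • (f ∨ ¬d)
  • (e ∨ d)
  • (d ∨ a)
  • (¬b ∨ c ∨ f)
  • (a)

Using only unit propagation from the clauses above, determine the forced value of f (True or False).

True

Unit clause (a) sets a = True.
In (¬e ∨ ¬a), ¬a is now false; ¬e must hold, so e = False.
From (e ∨ d) and e = False: d = True.
From (¬d ∨ f) and d = True: f = True.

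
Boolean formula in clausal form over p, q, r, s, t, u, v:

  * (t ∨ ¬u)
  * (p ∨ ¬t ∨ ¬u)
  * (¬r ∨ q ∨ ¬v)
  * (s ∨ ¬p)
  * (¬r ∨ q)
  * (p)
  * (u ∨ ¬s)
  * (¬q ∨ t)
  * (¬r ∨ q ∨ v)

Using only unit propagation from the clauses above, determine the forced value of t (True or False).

True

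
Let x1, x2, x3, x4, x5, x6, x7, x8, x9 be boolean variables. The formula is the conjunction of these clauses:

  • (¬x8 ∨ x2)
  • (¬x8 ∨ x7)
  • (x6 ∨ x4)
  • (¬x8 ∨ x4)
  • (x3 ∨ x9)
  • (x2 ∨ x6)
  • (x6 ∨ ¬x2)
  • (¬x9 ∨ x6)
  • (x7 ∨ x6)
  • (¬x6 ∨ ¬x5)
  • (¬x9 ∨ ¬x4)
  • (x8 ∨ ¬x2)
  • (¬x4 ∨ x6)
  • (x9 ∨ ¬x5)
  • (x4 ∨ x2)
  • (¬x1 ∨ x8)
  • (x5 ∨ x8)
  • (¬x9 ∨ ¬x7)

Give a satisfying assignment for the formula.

x1 = T, x2 = T, x3 = T, x4 = T, x5 = F, x6 = T, x7 = T, x8 = T, x9 = F

Pure literal: x3 appears only positively; assign x3 = True.
Try x1 = True.
  then x8 is forced to True.
  then x2 is forced to True.
  then x7 is forced to True.
  then x4 is forced to True.
  then x6 is forced to True.
  then x5 is forced to False.
  then x9 is forced to False.
Every clause has at least one true literal under this assignment.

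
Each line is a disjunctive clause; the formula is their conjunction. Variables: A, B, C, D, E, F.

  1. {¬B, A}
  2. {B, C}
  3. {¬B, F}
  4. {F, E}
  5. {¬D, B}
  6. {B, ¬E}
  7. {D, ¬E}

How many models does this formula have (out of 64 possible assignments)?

Case analysis on B and E:
  B=1, E=1: remaining (A,C,D,F) ∈ {(1,0,1,1); (1,1,1,1)} — 2.
  B=1, E=0: remaining (A,C,D,F) ∈ {(1,0,0,1); (1,0,1,1); (1,1,0,1); (1,1,1,1)} — 4.
  B=0, E=1: a clause becomes empty — 0.
  B=0, E=0: remaining (A,C,D,F) ∈ {(0,1,0,1); (1,1,0,1)} — 2.
Total: 2 + 4 + 0 + 2 = 8.

8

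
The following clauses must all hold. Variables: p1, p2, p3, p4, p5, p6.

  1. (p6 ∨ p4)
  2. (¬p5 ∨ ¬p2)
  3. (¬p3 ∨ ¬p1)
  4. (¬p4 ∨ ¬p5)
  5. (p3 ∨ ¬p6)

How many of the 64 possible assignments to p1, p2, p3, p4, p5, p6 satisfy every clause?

Split on p3, then p4.
  p3=T, p4=T: remaining (p1,p2,p5,p6) ∈ {(F,F,F,F); (F,F,F,T); (F,T,F,F); (F,T,F,T)} — 4.
  p3=T, p4=F: remaining (p1,p2,p5,p6) ∈ {(F,F,F,T); (F,F,T,T); (F,T,F,T)} — 3.
  p3=F, p4=T: remaining (p1,p2,p5,p6) ∈ {(F,F,F,F); (F,T,F,F); (T,F,F,F); (T,T,F,F)} — 4.
  p3=F, p4=F: a clause becomes empty — 0.
Total: 4 + 3 + 4 + 0 = 11.

11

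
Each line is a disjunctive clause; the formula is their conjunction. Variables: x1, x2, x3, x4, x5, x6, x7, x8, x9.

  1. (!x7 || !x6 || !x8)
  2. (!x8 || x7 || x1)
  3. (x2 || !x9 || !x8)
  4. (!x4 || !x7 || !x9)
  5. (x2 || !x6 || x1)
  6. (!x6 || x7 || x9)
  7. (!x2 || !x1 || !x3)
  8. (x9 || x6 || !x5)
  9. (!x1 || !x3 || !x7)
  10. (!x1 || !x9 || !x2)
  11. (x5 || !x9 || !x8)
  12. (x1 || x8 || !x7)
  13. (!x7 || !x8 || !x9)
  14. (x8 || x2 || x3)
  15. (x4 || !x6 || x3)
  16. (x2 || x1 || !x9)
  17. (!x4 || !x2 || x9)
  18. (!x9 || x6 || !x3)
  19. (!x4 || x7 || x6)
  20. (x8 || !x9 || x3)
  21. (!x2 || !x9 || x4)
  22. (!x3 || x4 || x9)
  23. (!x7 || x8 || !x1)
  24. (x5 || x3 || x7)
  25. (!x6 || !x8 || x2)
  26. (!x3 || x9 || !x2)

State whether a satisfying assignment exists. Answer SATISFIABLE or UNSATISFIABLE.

Try x1 = True.
Try x2 = False.
Set x3 = True and propagate.
  then x7 is forced to False.
The remaining clauses are satisfied by x4 = True, x5 = False, x6 = True, x8 = False, x9 = True.
So x1 = 1  x2 = 0  x3 = 1  x4 = 1  x5 = 0  x6 = 1  x7 = 0  x8 = 0  x9 = 1 is a satisfying assignment.

SATISFIABLE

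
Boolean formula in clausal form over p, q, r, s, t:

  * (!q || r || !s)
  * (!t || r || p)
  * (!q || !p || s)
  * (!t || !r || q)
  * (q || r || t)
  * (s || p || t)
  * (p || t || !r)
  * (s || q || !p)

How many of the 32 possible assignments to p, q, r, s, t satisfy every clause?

6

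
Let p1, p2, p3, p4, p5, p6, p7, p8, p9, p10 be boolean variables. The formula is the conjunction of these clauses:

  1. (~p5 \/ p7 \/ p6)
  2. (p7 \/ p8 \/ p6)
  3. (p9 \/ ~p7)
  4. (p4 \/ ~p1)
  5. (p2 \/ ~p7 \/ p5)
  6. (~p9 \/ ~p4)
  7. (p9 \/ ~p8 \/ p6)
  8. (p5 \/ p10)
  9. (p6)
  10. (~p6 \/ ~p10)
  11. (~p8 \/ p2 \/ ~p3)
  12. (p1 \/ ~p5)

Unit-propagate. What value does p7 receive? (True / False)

(p6) stands alone — p6 = True.
From (~p10 \/ ~p6) and p6 = True: p10 = False.
In (p10 \/ p5), p10 is now false; p5 must hold, so p5 = True.
In (p1 \/ ~p5), ~p5 is now false; p1 must hold, so p1 = True.
In (~p1 \/ p4), ~p1 is now false; p4 must hold, so p4 = True.
In (~p9 \/ ~p4), ~p4 is now false; ~p9 must hold, so p9 = False.
(~p7 \/ p9) with p9 = False leaves only ~p7, so p7 = False.

False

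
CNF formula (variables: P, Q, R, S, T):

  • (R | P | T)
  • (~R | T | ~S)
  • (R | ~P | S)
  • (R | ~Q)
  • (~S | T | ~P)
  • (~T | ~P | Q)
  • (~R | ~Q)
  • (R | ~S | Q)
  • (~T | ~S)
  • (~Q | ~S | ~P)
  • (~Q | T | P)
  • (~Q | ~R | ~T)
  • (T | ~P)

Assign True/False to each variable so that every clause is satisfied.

P=0  Q=0  R=1  S=0  T=1

Try P = False.
Try Q = False.
Branch on R: take R = True.
The remaining clauses are satisfied by S = False, T = True.
Check each clause:
  1. (P | T | R) — R is true.
  2. (T | ~S | ~R) — T is true.
  3. (S | R | ~P) — R is true.
  4. (R | ~Q) — R is true.
  5. (~P | T | ~S) — ~S is true.
  6. (~P | ~T | Q) — ~P is true.
  7. (~Q | ~R) — ~Q is true.
  8. (R | Q | ~S) — R is true.
  9. (~T | ~S) — ~S is true.
  10. (~Q | ~S | ~P) — ~S is true.
  11. (T | P | ~Q) — T is true.
  12. (~T | ~Q | ~R) — ~Q is true.
  13. (~P | T) — T is true.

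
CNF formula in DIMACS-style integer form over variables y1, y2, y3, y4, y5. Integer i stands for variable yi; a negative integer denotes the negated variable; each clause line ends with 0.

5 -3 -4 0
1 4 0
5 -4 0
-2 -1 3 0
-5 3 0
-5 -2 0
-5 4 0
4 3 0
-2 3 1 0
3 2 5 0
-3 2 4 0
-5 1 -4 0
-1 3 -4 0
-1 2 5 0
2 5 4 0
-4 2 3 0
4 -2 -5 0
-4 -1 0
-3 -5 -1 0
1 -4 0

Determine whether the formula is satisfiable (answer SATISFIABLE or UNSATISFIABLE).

SATISFIABLE

Branch on y1: take y1 = True.
  then y4 is forced to False.
  then y5 is forced to False.
  then y3 is forced to True.
  then y2 is forced to True.
Every clause has at least one true literal under this assignment.
So y1 = 1  y2 = 1  y3 = 1  y4 = 0  y5 = 0 is a satisfying assignment.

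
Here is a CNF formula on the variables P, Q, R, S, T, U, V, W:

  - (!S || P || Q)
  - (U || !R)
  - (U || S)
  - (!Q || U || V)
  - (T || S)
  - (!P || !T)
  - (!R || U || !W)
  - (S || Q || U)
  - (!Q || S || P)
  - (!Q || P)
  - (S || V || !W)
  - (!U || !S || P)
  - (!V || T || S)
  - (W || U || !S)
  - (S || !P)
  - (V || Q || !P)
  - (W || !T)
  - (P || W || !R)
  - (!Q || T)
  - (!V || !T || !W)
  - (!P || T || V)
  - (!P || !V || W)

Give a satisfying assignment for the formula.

Branch on P: take P = True.
  then T is forced to False.
  then S is forced to True.
  then Q is forced to False.
  then V is forced to True.
  then W is forced to True.
Set R = True and propagate.
  then U is forced to True.
Check each clause:
  1. (!S || Q || P) — P is true.
  2. (!R || U) — U is true.
  3. (S || U) — S is true.
  4. (!Q || U || V) — U is true.
  5. (S || T) — S is true.
  6. (!P || !T) — !T is true.
  7. (U || !R || !W) — U is true.
  8. (S || U || Q) — S is true.
  9. (P || !Q || S) — P is true.
  10. (!Q || P) — P is true.
  11. (S || V || !W) — S is true.
  12. (!S || P || !U) — P is true.
  13. (S || !V || T) — S is true.
  14. (W || U || !S) — W is true.
  15. (!P || S) — S is true.
  16. (Q || !P || V) — V is true.
  17. (!T || W) — W is true.
  18. (W || !R || P) — W is true.
  19. (!Q || T) — !Q is true.
  20. (!W || !V || !T) — !T is true.
  21. (V || !P || T) — V is true.
  22. (W || !P || !V) — W is true.

P=T, Q=F, R=T, S=T, T=F, U=T, V=T, W=T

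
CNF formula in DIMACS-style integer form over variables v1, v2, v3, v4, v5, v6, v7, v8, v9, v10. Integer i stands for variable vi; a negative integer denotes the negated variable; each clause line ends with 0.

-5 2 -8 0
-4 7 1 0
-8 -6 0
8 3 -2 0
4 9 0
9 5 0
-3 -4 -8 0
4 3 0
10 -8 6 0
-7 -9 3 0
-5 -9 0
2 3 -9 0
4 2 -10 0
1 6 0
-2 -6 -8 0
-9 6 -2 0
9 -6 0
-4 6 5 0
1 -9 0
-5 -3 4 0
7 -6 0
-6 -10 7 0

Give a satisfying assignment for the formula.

Pure literal: v1 appears only positively; assign v1 = True.
Branch on v2: take v2 = True.
Set v3 = False and propagate.
  then v8 is forced to True.
  then v6 is forced to False.
  then v4 is forced to True.
  then v10 is forced to True.
  then v9 is forced to False.
  then v5 is forced to True.
v7 is now unconstrained; take v7 = True.

v1=T, v2=T, v3=F, v4=T, v5=T, v6=F, v7=T, v8=T, v9=F, v10=T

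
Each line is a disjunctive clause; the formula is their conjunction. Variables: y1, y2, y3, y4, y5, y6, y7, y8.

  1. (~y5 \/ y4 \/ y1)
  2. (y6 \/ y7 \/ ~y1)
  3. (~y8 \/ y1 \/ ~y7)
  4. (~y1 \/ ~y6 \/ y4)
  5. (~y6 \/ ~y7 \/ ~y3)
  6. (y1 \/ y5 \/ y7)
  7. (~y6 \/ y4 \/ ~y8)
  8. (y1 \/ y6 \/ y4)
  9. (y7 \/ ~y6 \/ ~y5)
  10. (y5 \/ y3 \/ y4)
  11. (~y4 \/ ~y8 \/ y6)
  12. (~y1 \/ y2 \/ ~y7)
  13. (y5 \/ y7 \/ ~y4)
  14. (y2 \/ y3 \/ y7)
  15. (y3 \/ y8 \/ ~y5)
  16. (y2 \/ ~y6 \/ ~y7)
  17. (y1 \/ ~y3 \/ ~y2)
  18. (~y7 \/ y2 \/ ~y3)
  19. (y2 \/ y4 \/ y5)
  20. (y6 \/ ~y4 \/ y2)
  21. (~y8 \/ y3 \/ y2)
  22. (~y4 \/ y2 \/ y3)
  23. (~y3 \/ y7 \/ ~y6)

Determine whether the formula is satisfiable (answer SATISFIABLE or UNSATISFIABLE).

SATISFIABLE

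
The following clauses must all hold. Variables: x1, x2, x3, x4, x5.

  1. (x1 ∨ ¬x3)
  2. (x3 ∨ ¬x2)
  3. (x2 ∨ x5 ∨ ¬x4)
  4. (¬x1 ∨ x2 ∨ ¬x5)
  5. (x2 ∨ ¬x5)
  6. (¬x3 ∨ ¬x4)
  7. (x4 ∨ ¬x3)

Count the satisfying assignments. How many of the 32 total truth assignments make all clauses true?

2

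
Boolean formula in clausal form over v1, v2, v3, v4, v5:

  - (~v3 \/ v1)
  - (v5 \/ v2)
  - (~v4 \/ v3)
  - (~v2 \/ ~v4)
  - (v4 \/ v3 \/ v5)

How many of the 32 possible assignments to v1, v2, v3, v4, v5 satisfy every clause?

8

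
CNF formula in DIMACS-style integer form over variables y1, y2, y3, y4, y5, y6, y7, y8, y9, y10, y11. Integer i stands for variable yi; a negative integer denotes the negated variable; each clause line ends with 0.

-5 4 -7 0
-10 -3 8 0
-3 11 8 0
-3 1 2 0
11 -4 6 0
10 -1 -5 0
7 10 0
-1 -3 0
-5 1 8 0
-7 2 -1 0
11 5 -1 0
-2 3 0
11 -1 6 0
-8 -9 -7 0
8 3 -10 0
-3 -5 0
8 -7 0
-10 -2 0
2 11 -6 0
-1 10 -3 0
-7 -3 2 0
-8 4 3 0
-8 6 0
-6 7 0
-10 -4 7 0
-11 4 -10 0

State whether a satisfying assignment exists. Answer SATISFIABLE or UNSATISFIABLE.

Pure literal: y9 appears only negated; assign y9 = False.
Branch on y1: take y1 = False.
Set y2 = False and propagate.
  then y3 is forced to False.
Branch on y4: take y4 = True.
The remaining clauses are satisfied by y5 = False, y6 = True, y7 = True, y8 = True, y10 = False, y11 = True.
So y1=False, y2=False, y3=False, y4=True, y5=False, y6=True, y7=True, y8=True, y9=False, y10=False, y11=True is a satisfying assignment.

SATISFIABLE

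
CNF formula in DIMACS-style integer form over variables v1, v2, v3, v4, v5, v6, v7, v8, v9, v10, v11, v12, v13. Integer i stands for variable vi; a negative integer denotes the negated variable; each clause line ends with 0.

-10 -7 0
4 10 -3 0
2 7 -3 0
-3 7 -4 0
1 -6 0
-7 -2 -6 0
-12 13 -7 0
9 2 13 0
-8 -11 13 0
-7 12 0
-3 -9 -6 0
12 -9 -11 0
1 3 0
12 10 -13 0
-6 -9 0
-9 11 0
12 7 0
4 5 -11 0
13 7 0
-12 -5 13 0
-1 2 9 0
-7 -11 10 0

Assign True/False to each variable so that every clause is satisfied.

v1=F, v2=F, v3=T, v4=T, v5=T, v6=F, v7=T, v8=F, v9=F, v10=F, v11=F, v12=T, v13=T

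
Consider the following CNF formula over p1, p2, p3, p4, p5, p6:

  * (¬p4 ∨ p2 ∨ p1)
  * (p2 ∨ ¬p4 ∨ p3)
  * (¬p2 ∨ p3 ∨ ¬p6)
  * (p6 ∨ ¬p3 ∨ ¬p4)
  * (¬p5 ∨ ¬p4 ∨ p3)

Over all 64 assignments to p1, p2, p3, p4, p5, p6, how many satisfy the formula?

36

Case analysis on p3 and p4:
  p3=T, p4=T: p5 free; 3 ways for (p1,p2,p6) × 2^1 = 6.
  p3=T, p4=F: p1, p2, p5, p6 free → 2^4 = 16.
  p3=F, p4=T: remaining (p1,p2,p5,p6) ∈ {(F,T,F,F); (T,T,F,F)} — 2.
  p3=F, p4=F: p1, p5 free; 3 ways for (p2,p6) × 2^2 = 12.
Total: 6 + 16 + 2 + 12 = 36.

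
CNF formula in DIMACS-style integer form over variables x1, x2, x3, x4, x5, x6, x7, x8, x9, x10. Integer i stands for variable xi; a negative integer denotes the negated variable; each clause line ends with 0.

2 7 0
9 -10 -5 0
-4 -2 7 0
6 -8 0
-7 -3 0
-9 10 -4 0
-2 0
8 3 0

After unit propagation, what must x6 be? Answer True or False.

True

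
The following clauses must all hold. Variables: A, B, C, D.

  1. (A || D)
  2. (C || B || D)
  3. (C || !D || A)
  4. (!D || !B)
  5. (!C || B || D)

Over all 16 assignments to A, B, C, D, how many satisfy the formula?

5

The models are:
  A=F B=F C=T D=T
  A=T B=F C=F D=T
  A=T B=F C=T D=T
  A=T B=T C=F D=F
  A=T B=T C=T D=F
That's 5 in total.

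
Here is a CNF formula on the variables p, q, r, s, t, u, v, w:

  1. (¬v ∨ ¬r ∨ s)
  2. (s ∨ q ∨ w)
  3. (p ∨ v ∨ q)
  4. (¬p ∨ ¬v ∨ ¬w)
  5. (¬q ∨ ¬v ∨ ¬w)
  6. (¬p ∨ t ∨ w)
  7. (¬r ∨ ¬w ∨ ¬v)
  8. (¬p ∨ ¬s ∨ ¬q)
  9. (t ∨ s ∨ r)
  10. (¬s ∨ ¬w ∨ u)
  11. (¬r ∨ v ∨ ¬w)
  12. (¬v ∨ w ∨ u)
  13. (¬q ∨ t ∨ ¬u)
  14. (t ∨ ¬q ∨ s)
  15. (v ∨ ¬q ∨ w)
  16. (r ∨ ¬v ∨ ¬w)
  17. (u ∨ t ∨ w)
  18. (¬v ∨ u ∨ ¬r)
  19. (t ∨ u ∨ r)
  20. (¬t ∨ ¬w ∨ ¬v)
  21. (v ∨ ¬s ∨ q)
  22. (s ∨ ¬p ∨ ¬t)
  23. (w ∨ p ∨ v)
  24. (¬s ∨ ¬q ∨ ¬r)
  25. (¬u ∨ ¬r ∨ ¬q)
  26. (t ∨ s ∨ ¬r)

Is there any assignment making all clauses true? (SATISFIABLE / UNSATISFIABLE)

SATISFIABLE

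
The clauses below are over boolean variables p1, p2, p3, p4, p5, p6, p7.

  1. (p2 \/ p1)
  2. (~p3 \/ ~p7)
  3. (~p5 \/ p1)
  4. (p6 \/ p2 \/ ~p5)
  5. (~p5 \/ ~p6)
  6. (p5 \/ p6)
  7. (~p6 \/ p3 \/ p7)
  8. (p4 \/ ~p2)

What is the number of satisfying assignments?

Split on p5, then p6.
  p5=1, p6=1: a clause becomes empty — 0.
  p5=1, p6=0: remaining (p1,p2,p3,p4,p7) ∈ {(1,1,0,1,0); (1,1,0,1,1); (1,1,1,1,0)} — 3.
  p5=0, p6=1: 8 of the 32 assignments to (p1,p2,p3,p4,p7) work.
  p5=0, p6=0: a clause becomes empty — 0.
Total: 0 + 3 + 8 + 0 = 11.

11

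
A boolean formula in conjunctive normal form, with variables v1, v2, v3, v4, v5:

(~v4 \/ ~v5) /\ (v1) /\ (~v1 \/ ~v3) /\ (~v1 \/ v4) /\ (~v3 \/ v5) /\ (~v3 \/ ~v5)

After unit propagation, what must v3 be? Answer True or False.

(v1) stands alone — v1 = True.
From (~v3 \/ ~v1) and v1 = True: v3 = False.

False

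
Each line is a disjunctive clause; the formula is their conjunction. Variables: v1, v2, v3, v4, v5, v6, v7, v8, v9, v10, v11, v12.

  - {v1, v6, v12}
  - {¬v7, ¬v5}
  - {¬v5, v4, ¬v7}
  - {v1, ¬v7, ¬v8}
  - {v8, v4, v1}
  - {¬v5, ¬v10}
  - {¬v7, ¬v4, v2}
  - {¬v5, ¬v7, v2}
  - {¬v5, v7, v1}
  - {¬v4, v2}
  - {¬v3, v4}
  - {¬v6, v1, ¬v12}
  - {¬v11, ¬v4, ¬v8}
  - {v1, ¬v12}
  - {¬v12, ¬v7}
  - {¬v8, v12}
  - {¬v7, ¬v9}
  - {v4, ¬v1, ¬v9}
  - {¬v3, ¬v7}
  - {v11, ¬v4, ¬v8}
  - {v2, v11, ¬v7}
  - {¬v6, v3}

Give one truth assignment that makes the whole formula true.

v2 occurs only positively in the remaining clauses — set v2 = True.
Pure literal: v5 appears only negated; assign v5 = False.
Set v1 = True and propagate.
Set v3 = False and propagate.
  then v6 is forced to False.
Try v4 = False.
  then v9 is forced to False.
For the remaining variables, v7 = False, v8 = True, v10 = False, v11 = False, v12 = True works.

v1 = T, v2 = T, v3 = F, v4 = F, v5 = F, v6 = F, v7 = F, v8 = T, v9 = F, v10 = F, v11 = F, v12 = T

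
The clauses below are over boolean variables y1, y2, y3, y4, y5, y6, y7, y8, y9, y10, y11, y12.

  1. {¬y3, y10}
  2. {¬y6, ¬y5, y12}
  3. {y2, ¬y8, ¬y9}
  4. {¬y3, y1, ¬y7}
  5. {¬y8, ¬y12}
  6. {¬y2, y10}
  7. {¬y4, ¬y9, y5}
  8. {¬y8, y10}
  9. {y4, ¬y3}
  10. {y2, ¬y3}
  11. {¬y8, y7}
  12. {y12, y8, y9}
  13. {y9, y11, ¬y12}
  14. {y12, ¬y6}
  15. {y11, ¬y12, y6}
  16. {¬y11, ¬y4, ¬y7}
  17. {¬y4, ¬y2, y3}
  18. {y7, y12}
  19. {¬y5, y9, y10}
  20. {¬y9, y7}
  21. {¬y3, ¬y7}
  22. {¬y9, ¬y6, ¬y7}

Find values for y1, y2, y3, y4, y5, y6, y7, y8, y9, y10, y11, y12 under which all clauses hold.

Pure literal: y1 appears only positively; assign y1 = True.
y10 occurs only positively in the remaining clauses — set y10 = True.
Set y2 = False and propagate.
  then y3 is forced to False.
Set y4 = False and propagate.
For the remaining variables, y5 = False, y6 = False, y7 = True, y8 = True, y9 = False, y11 = False, y12 = False works.
Every clause has at least one true literal under this assignment.

y1 = True  y2 = False  y3 = False  y4 = False  y5 = False  y6 = False  y7 = True  y8 = True  y9 = False  y10 = True  y11 = False  y12 = False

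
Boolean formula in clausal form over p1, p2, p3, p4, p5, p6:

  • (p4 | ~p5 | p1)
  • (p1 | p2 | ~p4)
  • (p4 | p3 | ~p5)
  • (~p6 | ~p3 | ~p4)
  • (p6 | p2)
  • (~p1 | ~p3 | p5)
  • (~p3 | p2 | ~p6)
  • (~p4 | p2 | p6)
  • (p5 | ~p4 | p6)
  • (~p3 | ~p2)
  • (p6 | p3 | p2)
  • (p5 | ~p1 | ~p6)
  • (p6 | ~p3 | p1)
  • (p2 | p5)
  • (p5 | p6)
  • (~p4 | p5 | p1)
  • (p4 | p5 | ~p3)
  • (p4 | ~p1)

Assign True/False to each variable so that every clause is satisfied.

Try p1 = True.
  then p4 is forced to True.
Branch on p2: take p2 = True.
  then p3 is forced to False.
For the remaining variables, p5 = True, p6 = True works.

p1=T  p2=T  p3=F  p4=T  p5=T  p6=T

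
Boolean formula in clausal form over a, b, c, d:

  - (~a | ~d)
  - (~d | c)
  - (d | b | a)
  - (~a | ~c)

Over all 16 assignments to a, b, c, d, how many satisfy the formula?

6

Satisfying assignments:
  a=0 b=0 c=1 d=1
  a=0 b=1 c=0 d=0
  a=0 b=1 c=1 d=0
  a=0 b=1 c=1 d=1
  a=1 b=0 c=0 d=0
  a=1 b=1 c=0 d=0
That's 6 in total.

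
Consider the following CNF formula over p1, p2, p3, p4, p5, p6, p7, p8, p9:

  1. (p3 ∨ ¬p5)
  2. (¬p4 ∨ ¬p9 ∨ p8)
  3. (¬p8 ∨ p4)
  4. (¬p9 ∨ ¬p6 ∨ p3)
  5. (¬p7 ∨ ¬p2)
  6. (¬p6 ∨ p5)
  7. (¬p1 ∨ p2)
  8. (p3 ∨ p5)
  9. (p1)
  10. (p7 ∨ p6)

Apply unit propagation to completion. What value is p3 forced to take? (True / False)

True

Unit clause (p1) sets p1 = True.
(¬p1 ∨ p2) with p1 = True leaves only p2, so p2 = True.
(¬p2 ∨ ¬p7): since p2 = True, the clause reduces to (¬p7). p7 = False.
From (p6 ∨ p7) and p7 = False: p6 = True.
(¬p6 ∨ p5): since p6 = True, the clause reduces to (p5). p5 = True.
(¬p5 ∨ p3): since p5 = True, the clause reduces to (p3). p3 = True.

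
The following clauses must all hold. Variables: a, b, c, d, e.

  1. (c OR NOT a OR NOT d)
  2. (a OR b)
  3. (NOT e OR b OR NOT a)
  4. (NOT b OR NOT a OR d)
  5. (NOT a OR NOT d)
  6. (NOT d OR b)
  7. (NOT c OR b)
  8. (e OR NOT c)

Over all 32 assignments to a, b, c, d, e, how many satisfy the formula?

7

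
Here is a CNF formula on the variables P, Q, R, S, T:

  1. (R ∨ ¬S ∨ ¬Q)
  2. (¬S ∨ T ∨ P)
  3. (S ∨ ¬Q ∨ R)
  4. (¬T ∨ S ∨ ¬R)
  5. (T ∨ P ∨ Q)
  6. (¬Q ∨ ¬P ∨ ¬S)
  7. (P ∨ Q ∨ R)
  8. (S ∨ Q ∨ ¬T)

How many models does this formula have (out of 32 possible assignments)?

10

Split on Q, then S.
  Q=1, S=1: remaining (P,R,T) ∈ {(0,1,1)} — 1.
  Q=1, S=0: remaining (P,R,T) ∈ {(0,1,0); (1,1,0)} — 2.
  Q=0, S=1: 5 of the 8 assignments to (P,R,T) work.
  Q=0, S=0: remaining (P,R,T) ∈ {(1,0,0); (1,1,0)} — 2.
Total: 1 + 2 + 5 + 2 = 10.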